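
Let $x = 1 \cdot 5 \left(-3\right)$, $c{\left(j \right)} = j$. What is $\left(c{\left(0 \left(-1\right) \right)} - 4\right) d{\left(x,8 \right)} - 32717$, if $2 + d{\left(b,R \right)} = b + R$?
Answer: $-32681$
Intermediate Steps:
$x = -15$ ($x = 5 \left(-3\right) = -15$)
$d{\left(b,R \right)} = -2 + R + b$ ($d{\left(b,R \right)} = -2 + \left(b + R\right) = -2 + \left(R + b\right) = -2 + R + b$)
$\left(c{\left(0 \left(-1\right) \right)} - 4\right) d{\left(x,8 \right)} - 32717 = \left(0 \left(-1\right) - 4\right) \left(-2 + 8 - 15\right) - 32717 = \left(0 - 4\right) \left(-9\right) - 32717 = \left(-4\right) \left(-9\right) - 32717 = 36 - 32717 = -32681$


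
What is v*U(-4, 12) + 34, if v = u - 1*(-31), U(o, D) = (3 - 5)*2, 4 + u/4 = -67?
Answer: 1046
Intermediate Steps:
u = -284 (u = -16 + 4*(-67) = -16 - 268 = -284)
U(o, D) = -4 (U(o, D) = -2*2 = -4)
v = -253 (v = -284 - 1*(-31) = -284 + 31 = -253)
v*U(-4, 12) + 34 = -253*(-4) + 34 = 1012 + 34 = 1046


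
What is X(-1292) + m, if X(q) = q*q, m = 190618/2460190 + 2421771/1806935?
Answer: 742055819301124192/444540341765 ≈ 1.6693e+6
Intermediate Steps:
m = 630245113232/444540341765 (m = 190618*(1/2460190) + 2421771*(1/1806935) = 95309/1230095 + 2421771/1806935 = 630245113232/444540341765 ≈ 1.4177)
X(q) = q²
X(-1292) + m = (-1292)² + 630245113232/444540341765 = 1669264 + 630245113232/444540341765 = 742055819301124192/444540341765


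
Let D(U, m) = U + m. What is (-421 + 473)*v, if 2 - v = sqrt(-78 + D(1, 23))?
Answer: 104 - 156*I*sqrt(6) ≈ 104.0 - 382.12*I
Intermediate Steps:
v = 2 - 3*I*sqrt(6) (v = 2 - sqrt(-78 + (1 + 23)) = 2 - sqrt(-78 + 24) = 2 - sqrt(-54) = 2 - 3*I*sqrt(6) ≈ 2.0 - 7.3485*I)
(-421 + 473)*v = (-421 + 473)*(2 - 3*I*sqrt(6)) = 52*(2 - 3*I*sqrt(6)) = 104 - 156*I*sqrt(6)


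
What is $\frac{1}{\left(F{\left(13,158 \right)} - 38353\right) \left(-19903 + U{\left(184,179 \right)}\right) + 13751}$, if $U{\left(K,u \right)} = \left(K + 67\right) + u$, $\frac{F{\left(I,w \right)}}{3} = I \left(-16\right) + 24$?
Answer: $\frac{1}{757610816} \approx 1.3199 \cdot 10^{-9}$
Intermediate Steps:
$F{\left(I,w \right)} = 72 - 48 I$ ($F{\left(I,w \right)} = 3 \left(I \left(-16\right) + 24\right) = 3 \left(- 16 I + 24\right) = 3 \left(24 - 16 I\right) = 72 - 48 I$)
$U{\left(K,u \right)} = 67 + K + u$ ($U{\left(K,u \right)} = \left(67 + K\right) + u = 67 + K + u$)
$\frac{1}{\left(F{\left(13,158 \right)} - 38353\right) \left(-19903 + U{\left(184,179 \right)}\right) + 13751} = \frac{1}{\left(\left(72 - 624\right) - 38353\right) \left(-19903 + \left(67 + 184 + 179\right)\right) + 13751} = \frac{1}{\left(\left(72 - 624\right) - 38353\right) \left(-19903 + 430\right) + 13751} = \frac{1}{\left(-552 - 38353\right) \left(-19473\right) + 13751} = \frac{1}{\left(-38905\right) \left(-19473\right) + 13751} = \frac{1}{757597065 + 13751} = \frac{1}{757610816}$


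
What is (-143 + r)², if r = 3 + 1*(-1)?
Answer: 19881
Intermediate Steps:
r = 2 (r = 3 - 1 = 2)
(-143 + r)² = (-143 + 2)² = (-141)² = 19881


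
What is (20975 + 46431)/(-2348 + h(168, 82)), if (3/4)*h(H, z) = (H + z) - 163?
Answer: -33703/1116 ≈ -30.200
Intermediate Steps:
h(H, z) = -652/3 + 4*H/3 + 4*z/3 (h(H, z) = 4*((H + z) - 163)/3 = 4*(-163 + H + z)/3 = -652/3 + 4*H/3 + 4*z/3)
(20975 + 46431)/(-2348 + h(168, 82)) = (20975 + 46431)/(-2348 + (-652/3 + (4/3)*168 + (4/3)*82)) = 67406/(-2348 + (-652/3 + 224 + 328/3)) = 67406/(-2348 + 116) = 67406/(-2232) = 67406*(-1/2232) = -33703/1116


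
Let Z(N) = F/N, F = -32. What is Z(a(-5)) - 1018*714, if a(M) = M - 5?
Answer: -3634244/5 ≈ -7.2685e+5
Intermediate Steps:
a(M) = -5 + M
Z(N) = -32/N
Z(a(-5)) - 1018*714 = -32/(-5 - 5) - 1018*714 = -32/(-10) - 726852 = -32*(-⅒) - 726852 = 16/5 - 726852 = -3634244/5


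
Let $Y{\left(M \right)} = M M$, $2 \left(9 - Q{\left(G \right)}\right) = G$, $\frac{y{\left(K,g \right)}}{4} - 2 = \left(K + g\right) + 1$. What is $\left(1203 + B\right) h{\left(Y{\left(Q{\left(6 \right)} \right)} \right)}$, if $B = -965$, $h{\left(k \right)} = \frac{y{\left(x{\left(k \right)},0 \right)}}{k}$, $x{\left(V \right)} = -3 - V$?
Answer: $-952$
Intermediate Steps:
$y{\left(K,g \right)} = 12 + 4 K + 4 g$ ($y{\left(K,g \right)} = 8 + 4 \left(\left(K + g\right) + 1\right) = 8 + 4 \left(1 + K + g\right) = 8 + \left(4 + 4 K + 4 g\right) = 12 + 4 K + 4 g$)
$Q{\left(G \right)} = 9 - \frac{G}{2}$
$Y{\left(M \right)} = M^{2}$
$h{\left(k \right)} = -4$ ($h{\left(k \right)} = \frac{12 + 4 \left(-3 - k\right) + 4 \cdot 0}{k} = \frac{12 - \left(12 + 4 k\right) + 0}{k} = \frac{\left(-4\right) k}{k} = -4$)
$\left(1203 + B\right) h{\left(Y{\left(Q{\left(6 \right)} \right)} \right)} = \left(1203 - 965\right) \left(-4\right) = 238 \left(-4\right) = -952$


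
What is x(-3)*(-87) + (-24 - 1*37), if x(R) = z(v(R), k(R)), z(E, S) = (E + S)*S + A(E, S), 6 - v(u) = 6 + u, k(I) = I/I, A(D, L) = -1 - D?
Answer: -61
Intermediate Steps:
k(I) = 1
v(u) = -u (v(u) = 6 - (6 + u) = 6 + (-6 - u) = -u)
z(E, S) = -1 - E + S*(E + S) (z(E, S) = (E + S)*S + (-1 - E) = S*(E + S) + (-1 - E) = -1 - E + S*(E + S))
x(R) = 0 (x(R) = -1 + 1² - (-1)*R - R*1 = -1 + 1 + R - R = 0)
x(-3)*(-87) + (-24 - 1*37) = 0*(-87) + (-24 - 1*37) = 0 + (-24 - 37) = 0 - 61 = -61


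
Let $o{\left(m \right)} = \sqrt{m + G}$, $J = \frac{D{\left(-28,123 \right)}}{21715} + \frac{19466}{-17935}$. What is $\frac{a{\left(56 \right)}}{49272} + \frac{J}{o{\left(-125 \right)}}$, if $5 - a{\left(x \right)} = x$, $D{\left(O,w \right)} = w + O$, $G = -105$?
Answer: $- \frac{17}{16424} + \frac{84200073 i \sqrt{230}}{17915092150} \approx -0.0010351 + 0.071278 i$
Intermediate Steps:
$D{\left(O,w \right)} = O + w$
$J = - \frac{84200073}{77891705}$ ($J = \frac{-28 + 123}{21715} + \frac{19466}{-17935} = 95 \cdot \frac{1}{21715} + 19466 \left(- \frac{1}{17935}\right) = \frac{19}{4343} - \frac{19466}{17935} = - \frac{84200073}{77891705} \approx -1.081$)
$a{\left(x \right)} = 5 - x$
$o{\left(m \right)} = \sqrt{-105 + m}$ ($o{\left(m \right)} = \sqrt{m - 105} = \sqrt{-105 + m}$)
$\frac{a{\left(56 \right)}}{49272} + \frac{J}{o{\left(-125 \right)}} = \frac{5 - 56}{49272} - \frac{84200073}{77891705 \sqrt{-105 - 125}} = \left(5 - 56\right) \frac{1}{49272} - \frac{84200073}{77891705 \sqrt{-230}} = \left(-51\right) \frac{1}{49272} - \frac{84200073}{77891705 i \sqrt{230}} = - \frac{17}{16424} - \frac{84200073 \left(- \frac{i \sqrt{230}}{230}\right)}{77891705} = - \frac{17}{16424} + \frac{84200073 i \sqrt{230}}{17915092150}$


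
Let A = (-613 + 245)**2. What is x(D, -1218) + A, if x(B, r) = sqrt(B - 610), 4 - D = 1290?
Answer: 135424 + 2*I*sqrt(474) ≈ 1.3542e+5 + 43.543*I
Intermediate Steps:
D = -1286 (D = 4 - 1*1290 = 4 - 1290 = -1286)
A = 135424 (A = (-368)**2 = 135424)
x(B, r) = sqrt(-610 + B)
x(D, -1218) + A = sqrt(-610 - 1286) + 135424 = sqrt(-1896) + 135424 = 2*I*sqrt(474) + 135424 = 135424 + 2*I*sqrt(474)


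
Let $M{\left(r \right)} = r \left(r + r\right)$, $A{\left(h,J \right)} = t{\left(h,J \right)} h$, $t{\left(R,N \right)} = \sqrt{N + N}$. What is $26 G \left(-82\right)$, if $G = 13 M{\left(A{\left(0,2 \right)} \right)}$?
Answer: $0$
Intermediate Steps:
$t{\left(R,N \right)} = \sqrt{2} \sqrt{N}$ ($t{\left(R,N \right)} = \sqrt{2 N} = \sqrt{2} \sqrt{N}$)
$A{\left(h,J \right)} = h \sqrt{2} \sqrt{J}$ ($A{\left(h,J \right)} = \sqrt{2} \sqrt{J} h = h \sqrt{2} \sqrt{J}$)
$M{\left(r \right)} = 2 r^{2}$ ($M{\left(r \right)} = r 2 r = 2 r^{2}$)
$G = 0$ ($G = 13 \cdot 2 \left(0 \sqrt{2} \sqrt{2}\right)^{2} = 13 \cdot 2 \cdot 0^{2} = 13 \cdot 2 \cdot 0 = 13 \cdot 0 = 0$)
$26 G \left(-82\right) = 26 \cdot 0 \left(-82\right) = 0 \left(-82\right) = 0$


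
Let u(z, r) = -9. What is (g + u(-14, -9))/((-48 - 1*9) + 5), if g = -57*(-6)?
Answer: -333/52 ≈ -6.4038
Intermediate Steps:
g = 342
(g + u(-14, -9))/((-48 - 1*9) + 5) = (342 - 9)/((-48 - 1*9) + 5) = 333/((-48 - 9) + 5) = 333/(-57 + 5) = 333/(-52) = 333*(-1/52) = -333/52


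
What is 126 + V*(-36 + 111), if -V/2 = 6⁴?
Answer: -194274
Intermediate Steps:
V = -2592 (V = -2*6⁴ = -2*1296 = -2592)
126 + V*(-36 + 111) = 126 - 2592*(-36 + 111) = 126 - 2592*75 = 126 - 194400 = -194274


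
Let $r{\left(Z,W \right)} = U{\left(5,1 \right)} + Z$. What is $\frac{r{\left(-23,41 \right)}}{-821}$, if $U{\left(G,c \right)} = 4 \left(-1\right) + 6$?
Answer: $\frac{21}{821} \approx 0.025579$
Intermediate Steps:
$U{\left(G,c \right)} = 2$ ($U{\left(G,c \right)} = -4 + 6 = 2$)
$r{\left(Z,W \right)} = 2 + Z$
$\frac{r{\left(-23,41 \right)}}{-821} = \frac{2 - 23}{-821} = \left(-21\right) \left(- \frac{1}{821}\right) = \frac{21}{821}$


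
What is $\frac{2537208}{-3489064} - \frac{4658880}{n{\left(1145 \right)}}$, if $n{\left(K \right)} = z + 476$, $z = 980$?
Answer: $- \frac{127022067681}{39688103} \approx -3200.5$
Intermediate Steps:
$n{\left(K \right)} = 1456$ ($n{\left(K \right)} = 980 + 476 = 1456$)
$\frac{2537208}{-3489064} - \frac{4658880}{n{\left(1145 \right)}} = \frac{2537208}{-3489064} - \frac{4658880}{1456} = 2537208 \left(- \frac{1}{3489064}\right) - \frac{291180}{91} = - \frac{317151}{436133} - \frac{291180}{91} = - \frac{127022067681}{39688103}$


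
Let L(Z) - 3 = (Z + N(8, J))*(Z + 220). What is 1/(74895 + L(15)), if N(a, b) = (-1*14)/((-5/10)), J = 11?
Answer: 1/85003 ≈ 1.1764e-5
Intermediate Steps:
N(a, b) = 28 (N(a, b) = -14/((-5*⅒)) = -14/(-½) = -14*(-2) = 28)
L(Z) = 3 + (28 + Z)*(220 + Z) (L(Z) = 3 + (Z + 28)*(Z + 220) = 3 + (28 + Z)*(220 + Z))
1/(74895 + L(15)) = 1/(74895 + (6163 + 15² + 248*15)) = 1/(74895 + (6163 + 225 + 3720)) = 1/(74895 + 10108) = 1/85003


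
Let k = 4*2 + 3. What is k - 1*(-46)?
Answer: 57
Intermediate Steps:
k = 11 (k = 8 + 3 = 11)
k - 1*(-46) = 11 - 1*(-46) = 11 + 46 = 57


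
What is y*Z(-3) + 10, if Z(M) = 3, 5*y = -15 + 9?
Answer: 32/5 ≈ 6.4000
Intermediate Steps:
y = -6/5 (y = (-15 + 9)/5 = (⅕)*(-6) = -6/5 ≈ -1.2000)
y*Z(-3) + 10 = -6/5*3 + 10 = -18/5 + 10 = 32/5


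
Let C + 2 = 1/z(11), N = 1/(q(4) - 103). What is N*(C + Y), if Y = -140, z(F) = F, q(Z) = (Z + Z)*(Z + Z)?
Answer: 1561/429 ≈ 3.6387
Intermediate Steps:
q(Z) = 4*Z² (q(Z) = (2*Z)*(2*Z) = 4*Z²)
N = -1/39 (N = 1/(4*4² - 103) = 1/(4*16 - 103) = 1/(64 - 103) = 1/(-39) = -1/39 ≈ -0.025641)
C = -21/11 (C = -2 + 1/11 = -21/11 ≈ -1.9091)
N*(C + Y) = -(-21/11 - 140)/39 = -1/39*(-1561/11) = 1561/429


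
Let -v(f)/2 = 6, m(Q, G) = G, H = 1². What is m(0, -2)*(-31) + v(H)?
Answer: 50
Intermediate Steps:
H = 1
v(f) = -12 (v(f) = -2*6 = -12)
m(0, -2)*(-31) + v(H) = -2*(-31) - 12 = 62 - 12 = 50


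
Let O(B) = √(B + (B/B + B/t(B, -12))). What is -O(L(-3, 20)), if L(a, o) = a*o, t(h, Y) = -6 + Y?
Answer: -I*√501/3 ≈ -7.461*I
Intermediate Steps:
O(B) = √(1 + 17*B/18) (O(B) = √(B + (B/B + B/(-6 - 12))) = √(B + (1 + B/(-18))) = √(B + (1 + B*(-1/18))) = √(B + (1 - B/18)) = √(1 + 17*B/18))
-O(L(-3, 20)) = -√(36 + 34*(-3*20))/6 = -√(36 + 34*(-60))/6 = -√(36 - 2040)/6 = -√(-2004)/6 = -2*I*√501/6 = -I*√501/3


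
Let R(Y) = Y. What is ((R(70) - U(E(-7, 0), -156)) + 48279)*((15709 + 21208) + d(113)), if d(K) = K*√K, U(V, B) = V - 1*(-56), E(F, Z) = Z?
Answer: 1782832681 + 5457109*√113 ≈ 1.8408e+9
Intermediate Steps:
U(V, B) = 56 + V (U(V, B) = V + 56 = 56 + V)
d(K) = K^(3/2)
((R(70) - U(E(-7, 0), -156)) + 48279)*((15709 + 21208) + d(113)) = ((70 - (56 + 0)) + 48279)*((15709 + 21208) + 113^(3/2)) = ((70 - 1*56) + 48279)*(36917 + 113*√113) = ((70 - 56) + 48279)*(36917 + 113*√113) = (14 + 48279)*(36917 + 113*√113) = 48293*(36917 + 113*√113) = 1782832681 + 5457109*√113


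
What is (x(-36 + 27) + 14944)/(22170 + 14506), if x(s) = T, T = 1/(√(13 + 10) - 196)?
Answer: 143436199/352025417 - √23/1408101668 ≈ 0.40746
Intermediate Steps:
T = 1/(-196 + √23) (T = 1/(√23 - 196) = 1/(-196 + √23) ≈ -0.0052300)
x(s) = -196/38393 - √23/38393
(x(-36 + 27) + 14944)/(22170 + 14506) = ((-196/38393 - √23/38393) + 14944)/(22170 + 14506) = (573744796/38393 - √23/38393)/36676 = (573744796/38393 - √23/38393)*(1/36676) = 143436199/352025417 - √23/1408101668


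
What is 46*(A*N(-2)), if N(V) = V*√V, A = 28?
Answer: -2576*I*√2 ≈ -3643.0*I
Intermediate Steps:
N(V) = V^(3/2)
46*(A*N(-2)) = 46*(28*(-2)^(3/2)) = 46*(28*(-2*I*√2)) = 46*(-56*I*√2) = -2576*I*√2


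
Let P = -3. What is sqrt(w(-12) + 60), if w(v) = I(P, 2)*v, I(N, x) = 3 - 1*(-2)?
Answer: 0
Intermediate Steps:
I(N, x) = 5 (I(N, x) = 3 + 2 = 5)
w(v) = 5*v
sqrt(w(-12) + 60) = sqrt(5*(-12) + 60) = sqrt(-60 + 60) = sqrt(0) = 0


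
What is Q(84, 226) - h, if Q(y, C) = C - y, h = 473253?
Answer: -473111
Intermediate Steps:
Q(84, 226) - h = (226 - 1*84) - 1*473253 = (226 - 84) - 473253 = 142 - 473253 = -473111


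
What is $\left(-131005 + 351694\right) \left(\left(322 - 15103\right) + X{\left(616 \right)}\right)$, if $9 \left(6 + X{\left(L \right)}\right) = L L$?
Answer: $6041312333$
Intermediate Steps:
$X{\left(L \right)} = -6 + \frac{L^{2}}{9}$ ($X{\left(L \right)} = -6 + \frac{L L}{9} = -6 + \frac{L^{2}}{9}$)
$\left(-131005 + 351694\right) \left(\left(322 - 15103\right) + X{\left(616 \right)}\right) = \left(-131005 + 351694\right) \left(\left(322 - 15103\right) - \left(6 - \frac{616^{2}}{9}\right)\right) = 220689 \left(\left(322 - 15103\right) + \left(-6 + \frac{1}{9} \cdot 379456\right)\right) = 220689 \left(-14781 + \left(-6 + \frac{379456}{9}\right)\right) = 220689 \left(-14781 + \frac{379402}{9}\right) = 220689 \cdot \frac{246373}{9} = 6041312333$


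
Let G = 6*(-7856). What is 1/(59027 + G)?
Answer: 1/11891 ≈ 8.4097e-5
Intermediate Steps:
G = -47136
1/(59027 + G) = 1/(59027 - 47136) = 1/11891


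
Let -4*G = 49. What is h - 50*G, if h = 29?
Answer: 1283/2 ≈ 641.50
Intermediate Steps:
G = -49/4 (G = -¼*49 = -49/4 ≈ -12.250)
h - 50*G = 29 - 50*(-49/4) = 29 + 1225/2 = 1283/2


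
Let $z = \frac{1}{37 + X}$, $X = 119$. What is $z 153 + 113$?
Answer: $\frac{5927}{52} \approx 113.98$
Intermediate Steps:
$z = \frac{1}{156}$ ($z = \frac{1}{37 + 119} = \frac{1}{156} \approx 0.0064103$)
$z 153 + 113 = \frac{1}{156} \cdot 153 + 113 = \frac{51}{52} + 113 = \frac{5927}{52}$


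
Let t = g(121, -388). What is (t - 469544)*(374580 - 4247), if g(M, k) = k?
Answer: -174031327356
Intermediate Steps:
t = -388
(t - 469544)*(374580 - 4247) = (-388 - 469544)*(374580 - 4247) = -469932*370333 = -174031327356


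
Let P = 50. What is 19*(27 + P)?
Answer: 1463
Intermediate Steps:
19*(27 + P) = 19*(27 + 50) = 19*77 = 1463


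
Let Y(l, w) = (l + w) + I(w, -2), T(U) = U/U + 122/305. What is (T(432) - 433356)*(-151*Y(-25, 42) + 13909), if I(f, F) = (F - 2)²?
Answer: -19340615798/5 ≈ -3.8681e+9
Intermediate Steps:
I(f, F) = (-2 + F)²
T(U) = 7/5 (T(U) = 1 + 122*(1/305) = 1 + ⅖ = 7/5)
Y(l, w) = 16 + l + w (Y(l, w) = (l + w) + (-2 - 2)² = (l + w) + (-4)² = (l + w) + 16 = 16 + l + w)
(T(432) - 433356)*(-151*Y(-25, 42) + 13909) = (7/5 - 433356)*(-151*(16 - 25 + 42) + 13909) = -2166773*(-151*33 + 13909)/5 = -2166773*(-4983 + 13909)/5 = -2166773/5*8926 = -19340615798/5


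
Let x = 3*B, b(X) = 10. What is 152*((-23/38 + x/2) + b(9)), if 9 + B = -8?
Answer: -2448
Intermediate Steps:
B = -17 (B = -9 - 8 = -17)
x = -51 (x = 3*(-17) = -51)
152*((-23/38 + x/2) + b(9)) = 152*((-23/38 - 51/2) + 10) = 152*(-496/19 + 10) = 152*(-306/19) = -2448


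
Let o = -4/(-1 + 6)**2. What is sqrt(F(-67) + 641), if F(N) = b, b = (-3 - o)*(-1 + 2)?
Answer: sqrt(15954)/5 ≈ 25.262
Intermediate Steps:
o = -4/25 (o = -4/(5**2) = -4/25 ≈ -0.16000)
b = -71/25 (b = (-3 - 1*(-4/25))*(-1 + 2) = (-3 + 4/25)*1 = -71/25*1 = -71/25 ≈ -2.8400)
F(N) = -71/25
sqrt(F(-67) + 641) = sqrt(-71/25 + 641) = sqrt(15954/25) = sqrt(15954)/5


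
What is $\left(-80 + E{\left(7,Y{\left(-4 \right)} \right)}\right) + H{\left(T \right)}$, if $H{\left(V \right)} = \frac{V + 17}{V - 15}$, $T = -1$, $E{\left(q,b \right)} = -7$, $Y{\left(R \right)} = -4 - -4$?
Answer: $-88$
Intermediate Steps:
$Y{\left(R \right)} = 0$ ($Y{\left(R \right)} = -4 + 4 = 0$)
$H{\left(V \right)} = \frac{17 + V}{-15 + V}$
$\left(-80 + E{\left(7,Y{\left(-4 \right)} \right)}\right) + H{\left(T \right)} = \left(-80 - 7\right) + \frac{17 - 1}{-15 - 1} = -87 + \frac{1}{-16} \cdot 16 = -87 - 1 = -88$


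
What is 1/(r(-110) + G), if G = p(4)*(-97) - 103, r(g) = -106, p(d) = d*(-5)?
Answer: 1/1731 ≈ 0.00057770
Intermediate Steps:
p(d) = -5*d
G = 1837 (G = -5*4*(-97) - 103 = -20*(-97) - 103 = 1940 - 103 = 1837)
1/(r(-110) + G) = 1/(-106 + 1837) = 1/1731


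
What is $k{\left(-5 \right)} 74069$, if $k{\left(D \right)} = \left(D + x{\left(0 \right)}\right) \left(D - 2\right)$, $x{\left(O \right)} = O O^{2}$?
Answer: $2592415$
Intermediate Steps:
$x{\left(O \right)} = O^{3}$
$k{\left(D \right)} = D \left(-2 + D\right)$ ($k{\left(D \right)} = \left(D + 0^{3}\right) \left(D - 2\right) = \left(D + 0\right) \left(-2 + D\right) = D \left(-2 + D\right)$)
$k{\left(-5 \right)} 74069 = - 5 \left(-2 - 5\right) 74069 = \left(-5\right) \left(-7\right) 74069 = 35 \cdot 74069 = 2592415$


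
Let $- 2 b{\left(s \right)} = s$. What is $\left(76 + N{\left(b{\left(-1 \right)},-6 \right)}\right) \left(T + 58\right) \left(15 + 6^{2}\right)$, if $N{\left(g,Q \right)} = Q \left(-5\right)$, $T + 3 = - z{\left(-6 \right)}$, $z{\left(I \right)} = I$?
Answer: $329766$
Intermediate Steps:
$b{\left(s \right)} = - \frac{s}{2}$
$T = 3$ ($T = -3 - -6 = -3 + 6 = 3$)
$N{\left(g,Q \right)} = - 5 Q$
$\left(76 + N{\left(b{\left(-1 \right)},-6 \right)}\right) \left(T + 58\right) \left(15 + 6^{2}\right) = \left(76 - -30\right) \left(3 + 58\right) \left(15 + 6^{2}\right) = \left(76 + 30\right) 61 \left(15 + 36\right) = 106 \cdot 61 \cdot 51 = 6466 \cdot 51 = 329766$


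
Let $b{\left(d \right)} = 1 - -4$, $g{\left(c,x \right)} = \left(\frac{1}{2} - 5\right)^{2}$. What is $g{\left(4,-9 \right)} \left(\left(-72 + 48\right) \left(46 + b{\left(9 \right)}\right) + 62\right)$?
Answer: $- \frac{47061}{2} \approx -23531.0$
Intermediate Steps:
$g{\left(c,x \right)} = \frac{81}{4}$ ($g{\left(c,x \right)} = \left(\frac{1}{2} - 5\right)^{2} = \left(- \frac{9}{2}\right)^{2} = \frac{81}{4}$)
$b{\left(d \right)} = 5$ ($b{\left(d \right)} = 1 + 4 = 5$)
$g{\left(4,-9 \right)} \left(\left(-72 + 48\right) \left(46 + b{\left(9 \right)}\right) + 62\right) = \frac{81 \left(\left(-72 + 48\right) \left(46 + 5\right) + 62\right)}{4} = \frac{81 \left(\left(-24\right) 51 + 62\right)}{4} = \frac{81 \left(-1224 + 62\right)}{4} = \frac{81}{4} \left(-1162\right) = - \frac{47061}{2}$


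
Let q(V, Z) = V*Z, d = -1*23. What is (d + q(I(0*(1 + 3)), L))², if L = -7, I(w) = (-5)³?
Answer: 725904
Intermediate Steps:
I(w) = -125
d = -23
(d + q(I(0*(1 + 3)), L))² = (-23 - 125*(-7))² = (-23 + 875)² = 852² = 725904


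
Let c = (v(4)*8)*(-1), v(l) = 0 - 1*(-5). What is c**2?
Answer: 1600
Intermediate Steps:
v(l) = 5 (v(l) = 0 + 5 = 5)
c = -40 (c = (5*8)*(-1) = 40*(-1) = -40)
c**2 = (-40)**2 = 1600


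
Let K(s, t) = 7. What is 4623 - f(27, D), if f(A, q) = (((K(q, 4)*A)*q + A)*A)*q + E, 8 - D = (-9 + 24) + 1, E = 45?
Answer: -316182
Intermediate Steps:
D = -8 (D = 8 - ((-9 + 24) + 1) = 8 - (15 + 1) = 8 - 1*16 = 8 - 16 = -8)
f(A, q) = 45 + A*q*(A + 7*A*q) (f(A, q) = (((7*A)*q + A)*A)*q + 45 = ((7*A*q + A)*A)*q + 45 = ((A + 7*A*q)*A)*q + 45 = (A*(A + 7*A*q))*q + 45 = A*q*(A + 7*A*q) + 45 = 45 + A*q*(A + 7*A*q))
4623 - f(27, D) = 4623 - (45 - 8*27² + 7*27²*(-8)²) = 4623 - (45 - 8*729 + 7*729*64) = 4623 - (45 - 5832 + 326592) = 4623 - 1*320805 = 4623 - 320805 = -316182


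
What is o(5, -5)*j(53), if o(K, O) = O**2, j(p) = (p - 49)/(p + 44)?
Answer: 100/97 ≈ 1.0309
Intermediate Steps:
j(p) = (-49 + p)/(44 + p)
o(5, -5)*j(53) = (-5)**2*((-49 + 53)/(44 + 53)) = 25*(4/97) = 100/97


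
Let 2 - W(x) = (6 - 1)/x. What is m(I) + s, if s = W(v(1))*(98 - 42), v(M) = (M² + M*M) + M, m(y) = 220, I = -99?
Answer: 716/3 ≈ 238.67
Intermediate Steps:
v(M) = M + 2*M² (v(M) = (M² + M²) + M = 2*M² + M = M + 2*M²)
W(x) = 2 - 5/x (W(x) = 2 - (6 - 1)/x = 2 - 5/x)
s = 56/3 (s = (2 - 5/(1 + 2*1))*(98 - 42) = (2 - 5/(1 + 2))*56 = (2 - 5/(1*3))*56 = (2 - 5/3)*56 = (⅓)*56 = 56/3 ≈ 18.667)
m(I) + s = 220 + 56/3 = 716/3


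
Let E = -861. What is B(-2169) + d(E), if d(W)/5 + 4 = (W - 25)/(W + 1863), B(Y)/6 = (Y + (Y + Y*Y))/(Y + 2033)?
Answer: -7065267149/34068 ≈ -2.0739e+5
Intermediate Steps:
B(Y) = 6*(Y**2 + 2*Y)/(2033 + Y) (B(Y) = 6*((Y + (Y + Y*Y))/(Y + 2033)) = 6*((Y + (Y + Y**2))/(2033 + Y)) = 6*((Y**2 + 2*Y)/(2033 + Y)) = 6*(Y**2 + 2*Y)/(2033 + Y))
d(W) = -20 + 5*(-25 + W)/(1863 + W) (d(W) = -20 + 5*((W - 25)/(W + 1863)) = -20 + 5*((-25 + W)/(1863 + W)) = -20 + 5*(-25 + W)/(1863 + W))
B(-2169) + d(E) = 6*(-2169)*(2 - 2169)/(2033 - 2169) + 5*(-7477 - 3*(-861))/(1863 - 861) = 6*(-2169)*(-2167)/(-136) + 5*(-7477 + 2583)/1002 = 6*(-2169)*(-1/136)*(-2167) + 5*(1/1002)*(-4894) = -14100669/68 - 12235/501 = -7065267149/34068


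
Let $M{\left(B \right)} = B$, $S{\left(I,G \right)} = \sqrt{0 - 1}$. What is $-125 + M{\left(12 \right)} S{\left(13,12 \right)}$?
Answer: $-125 + 12 i \approx -125.0 + 12.0 i$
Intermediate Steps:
$S{\left(I,G \right)} = i$ ($S{\left(I,G \right)} = \sqrt{-1} = i$)
$-125 + M{\left(12 \right)} S{\left(13,12 \right)} = -125 + 12 i$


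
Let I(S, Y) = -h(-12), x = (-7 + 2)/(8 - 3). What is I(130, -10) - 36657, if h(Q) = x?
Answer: -36656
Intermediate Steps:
x = -1 (x = -5/5 = -5*⅕ = -1)
h(Q) = -1
I(S, Y) = 1 (I(S, Y) = -1*(-1) = 1)
I(130, -10) - 36657 = 1 - 36657 = -36656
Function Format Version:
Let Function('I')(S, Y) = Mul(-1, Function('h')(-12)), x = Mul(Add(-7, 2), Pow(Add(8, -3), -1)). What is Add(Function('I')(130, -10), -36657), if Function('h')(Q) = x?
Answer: -36656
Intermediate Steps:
x = -1 (x = Mul(-5, Pow(5, -1)) = Mul(-5, Rational(1, 5)) = -1)
Function('h')(Q) = -1
Function('I')(S, Y) = 1 (Function('I')(S, Y) = Mul(-1, -1) = 1)
Add(Function('I')(130, -10), -36657) = Add(1, -36657) = -36656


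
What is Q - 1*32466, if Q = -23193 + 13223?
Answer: -42436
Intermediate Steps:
Q = -9970
Q - 1*32466 = -9970 - 1*32466 = -9970 - 32466 = -42436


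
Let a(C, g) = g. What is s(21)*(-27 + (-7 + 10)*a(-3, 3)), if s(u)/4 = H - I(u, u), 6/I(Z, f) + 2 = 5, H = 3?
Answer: -72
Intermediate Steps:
I(Z, f) = 2 (I(Z, f) = 6/(-2 + 5) = 6/3 = 6*(⅓) = 2)
s(u) = 4 (s(u) = 4*(3 - 1*2) = 4*(3 - 2) = 4*1 = 4)
s(21)*(-27 + (-7 + 10)*a(-3, 3)) = 4*(-27 + (-7 + 10)*3) = 4*(-27 + 3*3) = 4*(-27 + 9) = 4*(-18) = -72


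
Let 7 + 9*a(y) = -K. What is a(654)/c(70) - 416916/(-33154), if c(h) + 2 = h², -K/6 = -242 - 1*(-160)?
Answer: 9180973633/730747314 ≈ 12.564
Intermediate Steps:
K = 492 (K = -6*(-242 - 1*(-160)) = -6*(-242 + 160) = -6*(-82) = 492)
c(h) = -2 + h²
a(y) = -499/9 (a(y) = -7/9 + (-1*492)/9 = -7/9 + (⅑)*(-492) = -7/9 - 164/3 = -499/9)
a(654)/c(70) - 416916/(-33154) = -499/(9*(-2 + 70²)) - 416916/(-33154) = -499/(9*(-2 + 4900)) - 416916*(-1/33154) = -499/9/4898 + 208458/16577 = -499/9*1/4898 + 208458/16577 = -499/44082 + 208458/16577 = 9180973633/730747314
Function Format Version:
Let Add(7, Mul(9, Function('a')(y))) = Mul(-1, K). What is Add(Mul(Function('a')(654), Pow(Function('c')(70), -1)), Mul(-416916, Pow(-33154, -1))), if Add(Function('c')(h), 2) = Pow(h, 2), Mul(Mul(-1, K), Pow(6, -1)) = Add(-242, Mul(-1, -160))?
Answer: Rational(9180973633, 730747314) ≈ 12.564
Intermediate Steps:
K = 492 (K = Mul(-6, Add(-242, Mul(-1, -160))) = Mul(-6, Add(-242, 160)) = Mul(-6, -82) = 492)
Function('c')(h) = Add(-2, Pow(h, 2))
Function('a')(y) = Rational(-499, 9) (Function('a')(y) = Add(Rational(-7, 9), Mul(Rational(1, 9), Mul(-1, 492))) = Add(Rational(-7, 9), Mul(Rational(1, 9), -492)) = Add(Rational(-7, 9), Rational(-164, 3)) = Rational(-499, 9))
Add(Mul(Function('a')(654), Pow(Function('c')(70), -1)), Mul(-416916, Pow(-33154, -1))) = Add(Mul(Rational(-499, 9), Pow(Add(-2, Pow(70, 2)), -1)), Mul(-416916, Pow(-33154, -1))) = Add(Mul(Rational(-499, 9), Pow(Add(-2, 4900), -1)), Mul(-416916, Rational(-1, 33154))) = Add(Mul(Rational(-499, 9), Pow(4898, -1)), Rational(208458, 16577)) = Add(Mul(Rational(-499, 9), Rational(1, 4898)), Rational(208458, 16577)) = Add(Rational(-499, 44082), Rational(208458, 16577)) = Rational(9180973633, 730747314)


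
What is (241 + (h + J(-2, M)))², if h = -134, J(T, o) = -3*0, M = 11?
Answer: 11449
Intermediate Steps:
J(T, o) = 0
(241 + (h + J(-2, M)))² = (241 + (-134 + 0))² = (241 - 134)² = 107² = 11449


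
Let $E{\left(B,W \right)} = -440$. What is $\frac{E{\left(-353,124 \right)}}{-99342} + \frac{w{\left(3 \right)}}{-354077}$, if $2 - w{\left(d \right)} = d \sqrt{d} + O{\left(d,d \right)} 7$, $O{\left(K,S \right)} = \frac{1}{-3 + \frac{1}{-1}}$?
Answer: $\frac{310842695}{70349434668} + \frac{3 \sqrt{3}}{354077} \approx 0.0044332$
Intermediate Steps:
$O{\left(K,S \right)} = - \frac{1}{4}$ ($O{\left(K,S \right)} = \frac{1}{-3 - 1} = \frac{1}{-4} = - \frac{1}{4}$)
$w{\left(d \right)} = \frac{15}{4} - d^{\frac{3}{2}}$ ($w{\left(d \right)} = 2 - \left(d \sqrt{d} - \frac{7}{4}\right) = 2 - \left(d^{\frac{3}{2}} - \frac{7}{4}\right) = 2 - \left(- \frac{7}{4} + d^{\frac{3}{2}}\right) = \frac{15}{4} - d^{\frac{3}{2}}$)
$\frac{E{\left(-353,124 \right)}}{-99342} + \frac{w{\left(3 \right)}}{-354077} = - \frac{440}{-99342} + \frac{\frac{15}{4} - 3^{\frac{3}{2}}}{-354077} = \left(-440\right) \left(- \frac{1}{99342}\right) + \left(\frac{15}{4} - 3 \sqrt{3}\right) \left(- \frac{1}{354077}\right) = \frac{220}{49671} + \left(\frac{15}{4} - 3 \sqrt{3}\right) \left(- \frac{1}{354077}\right) = \frac{220}{49671} - \left(\frac{15}{1416308} - \frac{3 \sqrt{3}}{354077}\right) = \frac{310842695}{70349434668} + \frac{3 \sqrt{3}}{354077}$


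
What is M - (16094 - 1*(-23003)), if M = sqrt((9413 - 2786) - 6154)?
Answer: -39097 + sqrt(473) ≈ -39075.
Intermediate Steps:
M = sqrt(473) (M = sqrt(6627 - 6154) = sqrt(473) ≈ 21.749)
M - (16094 - 1*(-23003)) = sqrt(473) - (16094 - 1*(-23003)) = sqrt(473) - (16094 + 23003) = sqrt(473) - 1*39097 = sqrt(473) - 39097 = -39097 + sqrt(473)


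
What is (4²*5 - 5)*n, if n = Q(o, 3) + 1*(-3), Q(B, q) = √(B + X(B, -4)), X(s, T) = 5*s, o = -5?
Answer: -225 + 75*I*√30 ≈ -225.0 + 410.79*I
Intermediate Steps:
Q(B, q) = √6*√B (Q(B, q) = √(B + 5*B) = √(6*B) = √6*√B)
n = -3 + I*√30 (n = √6*√(-5) + 1*(-3) = √6*(I*√5) - 3 = I*√30 - 3 = -3 + I*√30 ≈ -3.0 + 5.4772*I)
(4²*5 - 5)*n = (4²*5 - 5)*(-3 + I*√30) = (16*5 - 5)*(-3 + I*√30) = (80 - 5)*(-3 + I*√30) = 75*(-3 + I*√30) = -225 + 75*I*√30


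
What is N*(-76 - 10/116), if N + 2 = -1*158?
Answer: 353040/29 ≈ 12174.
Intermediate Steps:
N = -160 (N = -2 - 1*158 = -2 - 158 = -160)
N*(-76 - 10/116) = -160*(-76 - 10/116) = -160*(-76 - 10*1/116) = -160*(-76 - 5/58) = -160*(-4413/58) = 353040/29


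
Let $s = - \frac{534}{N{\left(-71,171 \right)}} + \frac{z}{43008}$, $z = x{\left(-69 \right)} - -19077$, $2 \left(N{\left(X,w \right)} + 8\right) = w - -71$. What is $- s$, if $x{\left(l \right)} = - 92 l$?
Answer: $\frac{6697749}{1619968} \approx 4.1345$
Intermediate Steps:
$N{\left(X,w \right)} = \frac{55}{2} + \frac{w}{2}$ ($N{\left(X,w \right)} = -8 + \frac{w - -71}{2} = -8 + \frac{w + 71}{2} = -8 + \frac{71 + w}{2} = -8 + \left(\frac{71}{2} + \frac{w}{2}\right) = \frac{55}{2} + \frac{w}{2}$)
$z = 25425$ ($z = \left(-92\right) \left(-69\right) - -19077 = 6348 + 19077 = 25425$)
$s = - \frac{6697749}{1619968}$ ($s = - \frac{534}{\frac{55}{2} + \frac{1}{2} \cdot 171} + \frac{25425}{43008} = - \frac{534}{\frac{55}{2} + \frac{171}{2}} + 25425 \cdot \frac{1}{43008} = - \frac{534}{113} + \frac{8475}{14336} = - \frac{6697749}{1619968} \approx -4.1345$)
$- s = \left(-1\right) \left(- \frac{6697749}{1619968}\right) = \frac{6697749}{1619968}$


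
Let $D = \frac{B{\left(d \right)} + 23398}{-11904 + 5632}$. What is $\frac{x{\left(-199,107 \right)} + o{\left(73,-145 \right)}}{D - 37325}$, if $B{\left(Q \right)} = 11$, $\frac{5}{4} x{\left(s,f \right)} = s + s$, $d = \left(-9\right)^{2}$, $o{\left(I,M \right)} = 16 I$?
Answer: $- \frac{26643456}{1170629045} \approx -0.02276$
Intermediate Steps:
$d = 81$
$x{\left(s,f \right)} = \frac{8 s}{5}$ ($x{\left(s,f \right)} = \frac{4 \left(s + s\right)}{5} = \frac{4 \cdot 2 s}{5} = \frac{8 s}{5}$)
$D = - \frac{23409}{6272}$ ($D = \frac{11 + 23398}{-11904 + 5632} = \frac{23409}{-6272} = 23409 \left(- \frac{1}{6272}\right) = - \frac{23409}{6272} \approx -3.7323$)
$\frac{x{\left(-199,107 \right)} + o{\left(73,-145 \right)}}{D - 37325} = \frac{\frac{8}{5} \left(-199\right) + 16 \cdot 73}{- \frac{23409}{6272} - 37325} = \frac{- \frac{1592}{5} + 1168}{- \frac{234125809}{6272}} = \frac{4248}{5} \left(- \frac{6272}{234125809}\right) = - \frac{26643456}{1170629045}$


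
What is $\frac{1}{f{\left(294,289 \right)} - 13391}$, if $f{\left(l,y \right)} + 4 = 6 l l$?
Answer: $\frac{1}{505221} \approx 1.9793 \cdot 10^{-6}$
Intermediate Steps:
$f{\left(l,y \right)} = -4 + 6 l^{2}$ ($f{\left(l,y \right)} = -4 + 6 l l = -4 + 6 l^{2}$)
$\frac{1}{f{\left(294,289 \right)} - 13391} = \frac{1}{\left(-4 + 6 \cdot 294^{2}\right) - 13391} = \frac{1}{\left(-4 + 6 \cdot 86436\right) - 13391} = \frac{1}{\left(-4 + 518616\right) - 13391} = \frac{1}{518612 - 13391} = \frac{1}{505221}$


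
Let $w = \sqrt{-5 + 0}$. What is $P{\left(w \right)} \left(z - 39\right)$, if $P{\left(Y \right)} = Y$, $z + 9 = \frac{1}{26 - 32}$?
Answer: $- \frac{289 i \sqrt{5}}{6} \approx - 107.7 i$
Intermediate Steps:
$w = i \sqrt{5}$ ($w = \sqrt{-5} = i \sqrt{5} \approx 2.2361 i$)
$z = - \frac{55}{6}$ ($z = -9 + \frac{1}{26 - 32} = -9 + \frac{1}{-6} = -9 - \frac{1}{6} = - \frac{55}{6} \approx -9.1667$)
$P{\left(w \right)} \left(z - 39\right) = i \sqrt{5} \left(- \frac{55}{6} - 39\right) = i \sqrt{5} \left(- \frac{289}{6}\right) = - \frac{289 i \sqrt{5}}{6}$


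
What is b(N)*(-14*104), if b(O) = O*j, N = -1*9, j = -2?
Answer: -26208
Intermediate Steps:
N = -9
b(O) = -2*O (b(O) = O*(-2) = -2*O)
b(N)*(-14*104) = (-2*(-9))*(-14*104) = 18*(-1456) = -26208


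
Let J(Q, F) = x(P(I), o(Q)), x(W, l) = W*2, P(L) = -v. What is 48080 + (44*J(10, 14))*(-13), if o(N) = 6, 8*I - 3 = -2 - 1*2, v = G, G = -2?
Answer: 45792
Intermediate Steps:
v = -2
I = -⅛ (I = 3/8 + (-2 - 1*2)/8 = 3/8 + (-2 - 2)/8 = 3/8 + (⅛)*(-4) = 3/8 - ½ = -⅛ ≈ -0.12500)
P(L) = 2 (P(L) = -1*(-2) = 2)
x(W, l) = 2*W
J(Q, F) = 4 (J(Q, F) = 2*2 = 4)
48080 + (44*J(10, 14))*(-13) = 48080 + (44*4)*(-13) = 48080 + 176*(-13) = 48080 - 2288 = 45792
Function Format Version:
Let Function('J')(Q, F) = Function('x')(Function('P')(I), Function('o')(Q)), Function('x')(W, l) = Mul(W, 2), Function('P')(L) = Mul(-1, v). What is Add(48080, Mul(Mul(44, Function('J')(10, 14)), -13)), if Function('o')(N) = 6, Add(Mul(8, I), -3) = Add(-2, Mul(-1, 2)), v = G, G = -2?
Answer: 45792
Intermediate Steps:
v = -2
I = Rational(-1, 8) (I = Add(Rational(3, 8), Mul(Rational(1, 8), Add(-2, Mul(-1, 2)))) = Add(Rational(3, 8), Mul(Rational(1, 8), Add(-2, -2))) = Add(Rational(3, 8), Mul(Rational(1, 8), -4)) = Add(Rational(3, 8), Rational(-1, 2)) = Rational(-1, 8) ≈ -0.12500)
Function('P')(L) = 2 (Function('P')(L) = Mul(-1, -2) = 2)
Function('x')(W, l) = Mul(2, W)
Function('J')(Q, F) = 4 (Function('J')(Q, F) = Mul(2, 2) = 4)
Add(48080, Mul(Mul(44, Function('J')(10, 14)), -13)) = Add(48080, Mul(Mul(44, 4), -13)) = Add(48080, Mul(176, -13)) = Add(48080, -2288) = 45792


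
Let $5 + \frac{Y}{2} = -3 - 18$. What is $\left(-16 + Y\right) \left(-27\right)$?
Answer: $1836$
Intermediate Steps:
$Y = -52$ ($Y = -10 + 2 \left(-3 - 18\right) = -10 + 2 \left(-21\right) = -10 - 42 = -52$)
$\left(-16 + Y\right) \left(-27\right) = \left(-16 - 52\right) \left(-27\right) = \left(-68\right) \left(-27\right) = 1836$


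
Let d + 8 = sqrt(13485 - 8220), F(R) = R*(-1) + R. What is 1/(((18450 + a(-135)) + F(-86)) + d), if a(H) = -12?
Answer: 3686/67931927 - 9*sqrt(65)/339659635 ≈ 5.4047e-5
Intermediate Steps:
F(R) = 0 (F(R) = -R + R = 0)
d = -8 + 9*sqrt(65) (d = -8 + sqrt(13485 - 8220) = -8 + sqrt(5265) = -8 + 9*sqrt(65) ≈ 64.560)
1/(((18450 + a(-135)) + F(-86)) + d) = 1/(((18450 - 12) + 0) + (-8 + 9*sqrt(65))) = 1/((18438 + 0) + (-8 + 9*sqrt(65))) = 1/(18438 + (-8 + 9*sqrt(65))) = 1/(18430 + 9*sqrt(65))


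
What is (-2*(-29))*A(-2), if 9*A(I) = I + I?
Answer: -232/9 ≈ -25.778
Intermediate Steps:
A(I) = 2*I/9 (A(I) = (I + I)/9 = (2*I)/9 = 2*I/9)
(-2*(-29))*A(-2) = (-2*(-29))*((2/9)*(-2)) = 58*(-4/9) = -232/9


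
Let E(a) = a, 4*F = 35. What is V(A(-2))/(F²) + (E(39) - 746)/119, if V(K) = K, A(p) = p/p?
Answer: -123453/20825 ≈ -5.9281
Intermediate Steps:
F = 35/4 (F = (¼)*35 = 35/4 ≈ 8.7500)
A(p) = 1
V(A(-2))/(F²) + (E(39) - 746)/119 = 1/(35/4)² + (39 - 746)/119 = 1/(1225/16) - 707*1/119 = 1*(16/1225) - 101/17 = 16/1225 - 101/17 = -123453/20825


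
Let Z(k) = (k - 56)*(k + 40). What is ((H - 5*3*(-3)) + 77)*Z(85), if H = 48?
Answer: 616250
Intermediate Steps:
Z(k) = (-56 + k)*(40 + k)
((H - 5*3*(-3)) + 77)*Z(85) = ((48 - 5*3*(-3)) + 77)*(-2240 + 85² - 16*85) = ((48 - 15*(-3)) + 77)*(-2240 + 7225 - 1360) = ((48 + 45) + 77)*3625 = (93 + 77)*3625 = 170*3625 = 616250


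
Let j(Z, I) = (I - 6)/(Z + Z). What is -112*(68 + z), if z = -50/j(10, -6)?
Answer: -50848/3 ≈ -16949.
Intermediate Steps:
j(Z, I) = (-6 + I)/(2*Z) (j(Z, I) = (-6 + I)/((2*Z)) = (-6 + I)*(1/(2*Z)) = (-6 + I)/(2*Z))
z = 250/3 (z = -50*20/(-6 - 6) = -50/((½)*(⅒)*(-12)) = -50/(-⅗) = -50*(-5/3) = 250/3 ≈ 83.333)
-112*(68 + z) = -112*(68 + 250/3) = -112*454/3 = -50848/3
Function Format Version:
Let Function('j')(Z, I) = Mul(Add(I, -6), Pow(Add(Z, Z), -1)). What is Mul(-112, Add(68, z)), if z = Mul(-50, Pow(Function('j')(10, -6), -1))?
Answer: Rational(-50848, 3) ≈ -16949.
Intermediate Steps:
Function('j')(Z, I) = Mul(Rational(1, 2), Pow(Z, -1), Add(-6, I)) (Function('j')(Z, I) = Mul(Add(-6, I), Pow(Mul(2, Z), -1)) = Mul(Add(-6, I), Mul(Rational(1, 2), Pow(Z, -1))) = Mul(Rational(1, 2), Pow(Z, -1), Add(-6, I)))
z = Rational(250, 3) (z = Mul(-50, Pow(Mul(Rational(1, 2), Pow(10, -1), Add(-6, -6)), -1)) = Mul(-50, Pow(Mul(Rational(1, 2), Rational(1, 10), -12), -1)) = Mul(-50, Pow(Rational(-3, 5), -1)) = Mul(-50, Rational(-5, 3)) = Rational(250, 3) ≈ 83.333)
Mul(-112, Add(68, z)) = Mul(-112, Add(68, Rational(250, 3))) = Mul(-112, Rational(454, 3)) = Rational(-50848, 3)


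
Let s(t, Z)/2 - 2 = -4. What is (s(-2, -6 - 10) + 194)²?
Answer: 36100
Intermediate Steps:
s(t, Z) = -4 (s(t, Z) = 4 + 2*(-4) = 4 - 8 = -4)
(s(-2, -6 - 10) + 194)² = (-4 + 194)² = 190² = 36100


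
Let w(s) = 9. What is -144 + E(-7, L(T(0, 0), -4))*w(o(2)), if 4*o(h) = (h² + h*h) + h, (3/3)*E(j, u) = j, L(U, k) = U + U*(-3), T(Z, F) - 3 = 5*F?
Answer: -207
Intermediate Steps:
T(Z, F) = 3 + 5*F
L(U, k) = -2*U (L(U, k) = U - 3*U = -2*U)
E(j, u) = j
o(h) = h²/2 + h/4 (o(h) = ((h² + h*h) + h)/4 = ((h² + h²) + h)/4 = (2*h² + h)/4 = (h + 2*h²)/4 = h²/2 + h/4)
-144 + E(-7, L(T(0, 0), -4))*w(o(2)) = -144 - 7*9 = -144 - 63 = -207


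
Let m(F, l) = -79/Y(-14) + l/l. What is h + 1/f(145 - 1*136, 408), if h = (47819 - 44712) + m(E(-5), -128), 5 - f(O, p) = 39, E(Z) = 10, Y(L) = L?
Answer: 370520/119 ≈ 3113.6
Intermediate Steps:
m(F, l) = 93/14 (m(F, l) = -79/(-14) + l/l = -79*(-1/14) + 1 = 79/14 + 1 = 93/14)
f(O, p) = -34 (f(O, p) = 5 - 1*39 = 5 - 39 = -34)
h = 43591/14 (h = (47819 - 44712) + 93/14 = 3107 + 93/14 = 43591/14 ≈ 3113.6)
h + 1/f(145 - 1*136, 408) = 43591/14 + 1/(-34) = 43591/14 - 1/34 = 370520/119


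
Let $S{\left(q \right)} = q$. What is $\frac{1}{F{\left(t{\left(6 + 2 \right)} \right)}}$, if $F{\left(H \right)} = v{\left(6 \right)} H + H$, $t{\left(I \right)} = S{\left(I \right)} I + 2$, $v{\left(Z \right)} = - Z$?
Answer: $- \frac{1}{330} \approx -0.0030303$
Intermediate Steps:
$t{\left(I \right)} = 2 + I^{2}$ ($t{\left(I \right)} = I I + 2 = I^{2} + 2 = 2 + I^{2}$)
$F{\left(H \right)} = - 5 H$ ($F{\left(H \right)} = \left(-1\right) 6 H + H = - 6 H + H = - 5 H$)
$\frac{1}{F{\left(t{\left(6 + 2 \right)} \right)}} = \frac{1}{\left(-5\right) \left(2 + \left(6 + 2\right)^{2}\right)} = \frac{1}{\left(-5\right) \left(2 + 8^{2}\right)} = \frac{1}{\left(-5\right) \left(2 + 64\right)} = \frac{1}{\left(-5\right) 66} = \frac{1}{-330} = - \frac{1}{330}$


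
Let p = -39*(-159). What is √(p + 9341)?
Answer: √15542 ≈ 124.67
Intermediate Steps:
p = 6201
√(p + 9341) = √(6201 + 9341) = √15542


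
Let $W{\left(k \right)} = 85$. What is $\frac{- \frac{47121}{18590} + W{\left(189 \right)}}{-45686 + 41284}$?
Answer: $- \frac{1533029}{81833180} \approx -0.018734$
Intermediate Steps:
$\frac{- \frac{47121}{18590} + W{\left(189 \right)}}{-45686 + 41284} = \frac{- \frac{47121}{18590} + 85}{-45686 + 41284} = \frac{\left(-47121\right) \frac{1}{18590} + 85}{-4402} = \left(- \frac{47121}{18590} + 85\right) \left(- \frac{1}{4402}\right) = \frac{1533029}{18590} \left(- \frac{1}{4402}\right) = - \frac{1533029}{81833180}$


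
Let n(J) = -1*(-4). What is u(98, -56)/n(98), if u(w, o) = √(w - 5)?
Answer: √93/4 ≈ 2.4109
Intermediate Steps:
u(w, o) = √(-5 + w)
n(J) = 4
u(98, -56)/n(98) = √(-5 + 98)/4 = √93*(¼) = √93/4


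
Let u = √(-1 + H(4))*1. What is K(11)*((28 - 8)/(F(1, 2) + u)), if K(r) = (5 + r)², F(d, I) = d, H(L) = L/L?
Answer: 5120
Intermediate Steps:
H(L) = 1
u = 0 (u = √(-1 + 1)*1 = √0*1 = 0*1 = 0)
K(11)*((28 - 8)/(F(1, 2) + u)) = (5 + 11)²*((28 - 8)/(1 + 0)) = 16²*(20/1) = 256*(20*1) = 256*20 = 5120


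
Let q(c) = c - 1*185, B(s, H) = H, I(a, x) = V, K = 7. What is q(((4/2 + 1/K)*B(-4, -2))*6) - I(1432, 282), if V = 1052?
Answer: -8839/7 ≈ -1262.7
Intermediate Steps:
I(a, x) = 1052
q(c) = -185 + c (q(c) = c - 185 = -185 + c)
q(((4/2 + 1/K)*B(-4, -2))*6) - I(1432, 282) = (-185 + ((4/2 + 1/7)*(-2))*6) - 1*1052 = (-185 + ((4*(½) + 1*(⅐))*(-2))*6) - 1052 = (-185 + ((2 + ⅐)*(-2))*6) - 1052 = (-185 + ((15/7)*(-2))*6) - 1052 = (-185 - 30/7*6) - 1052 = (-185 - 180/7) - 1052 = -1475/7 - 1052 = -8839/7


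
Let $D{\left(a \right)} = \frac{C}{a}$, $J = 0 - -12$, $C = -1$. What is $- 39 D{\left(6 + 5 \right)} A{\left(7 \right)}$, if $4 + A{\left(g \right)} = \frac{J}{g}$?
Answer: $- \frac{624}{77} \approx -8.1039$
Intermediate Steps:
$J = 12$ ($J = 0 + 12 = 12$)
$D{\left(a \right)} = - \frac{1}{a}$
$A{\left(g \right)} = -4 + \frac{12}{g}$
$- 39 D{\left(6 + 5 \right)} A{\left(7 \right)} = - 39 \left(- \frac{1}{6 + 5}\right) \left(-4 + \frac{12}{7}\right) = - 39 \left(- \frac{1}{11}\right) \left(-4 + 12 \cdot \frac{1}{7}\right) = - 39 \left(\left(-1\right) \frac{1}{11}\right) \left(-4 + \frac{12}{7}\right) = \left(-39\right) \left(- \frac{1}{11}\right) \left(- \frac{16}{7}\right) = \frac{39}{11} \left(- \frac{16}{7}\right) = - \frac{624}{77}$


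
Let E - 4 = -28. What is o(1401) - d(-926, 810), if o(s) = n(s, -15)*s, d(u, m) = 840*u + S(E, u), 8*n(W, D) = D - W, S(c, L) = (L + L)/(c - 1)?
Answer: 13244723/25 ≈ 5.2979e+5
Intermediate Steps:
E = -24 (E = 4 - 28 = -24)
S(c, L) = 2*L/(-1 + c) (S(c, L) = (2*L)/(-1 + c) = 2*L/(-1 + c))
n(W, D) = -W/8 + D/8 (n(W, D) = (D - W)/8 = -W/8 + D/8)
d(u, m) = 20998*u/25 (d(u, m) = 840*u + 2*u/(-1 - 24) = 840*u + 2*u/(-25) = 840*u + 2*u*(-1/25) = 840*u - 2*u/25 = 20998*u/25)
o(s) = s*(-15/8 - s/8) (o(s) = (-s/8 + (⅛)*(-15))*s = (-s/8 - 15/8)*s = (-15/8 - s/8)*s = s*(-15/8 - s/8))
o(1401) - d(-926, 810) = -⅛*1401*(15 + 1401) - 20998*(-926)/25 = -⅛*1401*1416 - 1*(-19444148/25) = -247977 + 19444148/25 = 13244723/25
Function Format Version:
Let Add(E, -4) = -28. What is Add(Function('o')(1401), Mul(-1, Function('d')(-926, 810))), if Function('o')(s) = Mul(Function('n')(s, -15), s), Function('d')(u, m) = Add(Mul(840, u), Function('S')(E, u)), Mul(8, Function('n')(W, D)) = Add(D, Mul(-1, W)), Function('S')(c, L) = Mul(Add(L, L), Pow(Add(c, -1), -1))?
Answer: Rational(13244723, 25) ≈ 5.2979e+5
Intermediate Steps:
E = -24 (E = Add(4, -28) = -24)
Function('S')(c, L) = Mul(2, L, Pow(Add(-1, c), -1)) (Function('S')(c, L) = Mul(Mul(2, L), Pow(Add(-1, c), -1)) = Mul(2, L, Pow(Add(-1, c), -1)))
Function('n')(W, D) = Add(Mul(Rational(-1, 8), W), Mul(Rational(1, 8), D)) (Function('n')(W, D) = Mul(Rational(1, 8), Add(D, Mul(-1, W))) = Add(Mul(Rational(-1, 8), W), Mul(Rational(1, 8), D)))
Function('d')(u, m) = Mul(Rational(20998, 25), u) (Function('d')(u, m) = Add(Mul(840, u), Mul(2, u, Pow(Add(-1, -24), -1))) = Add(Mul(840, u), Mul(2, u, Pow(-25, -1))) = Add(Mul(840, u), Mul(2, u, Rational(-1, 25))) = Add(Mul(840, u), Mul(Rational(-2, 25), u)) = Mul(Rational(20998, 25), u))
Function('o')(s) = Mul(s, Add(Rational(-15, 8), Mul(Rational(-1, 8), s))) (Function('o')(s) = Mul(Add(Mul(Rational(-1, 8), s), Mul(Rational(1, 8), -15)), s) = Mul(Add(Mul(Rational(-1, 8), s), Rational(-15, 8)), s) = Mul(Add(Rational(-15, 8), Mul(Rational(-1, 8), s)), s) = Mul(s, Add(Rational(-15, 8), Mul(Rational(-1, 8), s))))
Add(Function('o')(1401), Mul(-1, Function('d')(-926, 810))) = Add(Mul(Rational(-1, 8), 1401, Add(15, 1401)), Mul(-1, Mul(Rational(20998, 25), -926))) = Add(Mul(Rational(-1, 8), 1401, 1416), Mul(-1, Rational(-19444148, 25))) = Add(-247977, Rational(19444148, 25)) = Rational(13244723, 25)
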